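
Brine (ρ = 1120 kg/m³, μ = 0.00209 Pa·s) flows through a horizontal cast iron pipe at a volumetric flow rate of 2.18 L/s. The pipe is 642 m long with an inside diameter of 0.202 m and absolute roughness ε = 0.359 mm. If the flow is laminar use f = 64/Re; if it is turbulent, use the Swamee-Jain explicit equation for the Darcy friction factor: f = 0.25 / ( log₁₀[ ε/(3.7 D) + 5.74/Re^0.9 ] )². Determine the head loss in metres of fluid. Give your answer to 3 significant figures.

Q = 2.18 L/s = 2.18/1000 = 0.00218 m³/s.
Cross-sectional area A = πD²/4 = π(0.202)²/4 = 0.03205 m²; mean velocity V = Q/A = 0.00218/0.03205 = 0.06802 m/s.
Reynolds number Re = ρVD/μ = 1120 · 0.06802 · 0.202 / 0.00209 = 7364.
Re > 4000 → turbulent. Relative roughness ε/D = 0.000359/0.202 = 0.00178. Swamee-Jain: f = 0.25/(log₁₀[0.00178/3.7 + 5.74/7364^0.9])² = 0.25/(log₁₀[0.00048 + 0.0019])² = 0.25/(-2.624)² = 0.03632.
Darcy-Weisbach: ΔP = f(L/D)(ρV²/2) = 0.03632·(642/0.202)·(1120·0.06802²/2) = 0.03632·3178·2.591 = 299.1 Pa.
Head loss h_f = ΔP/(ρg) = 299.1/(1120·9.81) = 0.0272 m.

h_f ≈ 0.0272 m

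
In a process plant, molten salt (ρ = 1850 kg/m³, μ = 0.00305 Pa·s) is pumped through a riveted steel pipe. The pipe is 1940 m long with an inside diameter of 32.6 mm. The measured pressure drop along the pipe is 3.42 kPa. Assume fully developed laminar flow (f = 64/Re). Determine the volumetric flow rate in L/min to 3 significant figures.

Q ≈ 0.961 L/min

For laminar flow, f = 64/Re with Re = ρVD/μ, so Darcy-Weisbach reduces to ΔP = 32μLV/D². Solving for V: V = ΔP·D²/(32μL) = 3420·(0.0326)²/(32·0.00305·1940) = 0.0192 m/s.
Check: Re = ρVD/μ = 1850·0.0192·0.0326/0.00305 = 379.6 < 2300, so the laminar assumption holds.
Q = V·A = 0.0192·(π/4·0.0326²) = 1.602e-05 m³/s = 0.961 L/min.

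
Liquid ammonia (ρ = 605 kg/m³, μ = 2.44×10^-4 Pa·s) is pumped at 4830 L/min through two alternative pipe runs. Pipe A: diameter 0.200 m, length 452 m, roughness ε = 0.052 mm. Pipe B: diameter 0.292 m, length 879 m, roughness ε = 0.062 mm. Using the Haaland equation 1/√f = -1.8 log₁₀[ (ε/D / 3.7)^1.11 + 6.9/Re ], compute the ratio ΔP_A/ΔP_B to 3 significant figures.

ΔP_A/ΔP_B ≈ 3.47

Pipe A: V = Q/A = 0.0805/0.03142 = 2.562 m/s; Re = 1.271e+06; ε/D = 0.00026; Haaland → f = 0.01509; ΔP_A = f(L/D)(ρV²/2) = 6.771e+04 Pa.
Pipe B: V = Q/A = 0.0805/0.06697 = 1.202 m/s; Re = 8.703e+05; ε/D = 0.000212; Haaland → f = 0.01484; ΔP_B = f(L/D)(ρV²/2) = 1.953e+04 Pa.
ΔP_A/ΔP_B = 6.771e+04/1.953e+04 = 3.47.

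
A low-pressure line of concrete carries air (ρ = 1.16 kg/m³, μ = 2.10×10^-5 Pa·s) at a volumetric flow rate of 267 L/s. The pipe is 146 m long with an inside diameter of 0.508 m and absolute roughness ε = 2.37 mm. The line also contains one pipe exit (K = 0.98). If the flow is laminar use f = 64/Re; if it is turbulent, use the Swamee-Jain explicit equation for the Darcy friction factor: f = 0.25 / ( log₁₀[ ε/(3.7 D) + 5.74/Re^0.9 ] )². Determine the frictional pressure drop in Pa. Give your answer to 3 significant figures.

Q = 267 L/s = 267/1000 = 0.267 m³/s.
Cross-sectional area A = πD²/4 = π(0.508)²/4 = 0.2027 m²; mean velocity V = Q/A = 0.267/0.2027 = 1.317 m/s.
Reynolds number Re = ρVD/μ = 1.16 · 1.317 · 0.508 / 2.1e-05 = 3.697e+04.
Re > 4000 → turbulent. Relative roughness ε/D = 0.00237/0.508 = 0.00467. Swamee-Jain: f = 0.25/(log₁₀[0.00467/3.7 + 5.74/3.697e+04^0.9])² = 0.25/(log₁₀[0.00126 + 0.000445])² = 0.25/(-2.768)² = 0.03263.
Total minor-loss coefficient ΣK = 1·0.98 = 0.98.
ΔP = [f·L/D + ΣK]·(ρV²/2) = [0.03263·146/0.508 + 0.98]·(1.16·1.317²/2) = [9.377 + 0.98]·1.007 = 10.42 Pa.

ΔP ≈ 10.4 Pa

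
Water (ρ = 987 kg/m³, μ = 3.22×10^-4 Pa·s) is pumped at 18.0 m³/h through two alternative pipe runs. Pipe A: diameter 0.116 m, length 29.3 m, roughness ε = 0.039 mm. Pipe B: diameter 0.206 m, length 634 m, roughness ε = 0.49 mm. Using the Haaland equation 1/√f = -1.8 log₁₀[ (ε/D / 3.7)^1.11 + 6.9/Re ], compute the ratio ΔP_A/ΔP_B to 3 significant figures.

Pipe A: V = Q/A = 0.005/0.01057 = 0.4731 m/s; Re = 1.682e+05; ε/D = 0.000336; Haaland → f = 0.01807; ΔP_A = f(L/D)(ρV²/2) = 504.2 Pa.
Pipe B: V = Q/A = 0.005/0.03333 = 0.15 m/s; Re = 9.473e+04; ε/D = 0.00238; Haaland → f = 0.02601; ΔP_B = f(L/D)(ρV²/2) = 889.2 Pa.
ΔP_A/ΔP_B = 504.2/889.2 = 0.567.

ΔP_A/ΔP_B ≈ 0.567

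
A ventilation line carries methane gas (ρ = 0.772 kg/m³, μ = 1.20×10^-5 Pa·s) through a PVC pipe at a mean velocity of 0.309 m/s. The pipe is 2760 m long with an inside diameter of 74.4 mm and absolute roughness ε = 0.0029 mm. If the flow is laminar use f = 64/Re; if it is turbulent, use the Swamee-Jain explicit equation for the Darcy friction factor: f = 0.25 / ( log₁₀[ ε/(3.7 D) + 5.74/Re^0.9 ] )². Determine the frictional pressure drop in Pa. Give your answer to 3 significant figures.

Reynolds number Re = ρVD/μ = 0.772 · 0.309 · 0.0744 / 1.2e-05 = 1479.
Re < 2300 → laminar flow, so f = 64/Re = 64/1479 = 0.04327 (the turbulent correlation is not needed).
Darcy-Weisbach: ΔP = f(L/D)(ρV²/2) = 0.04327·(2760/0.0744)·(0.772·0.309²/2) = 0.04327·3.71e+04·0.03686 = 59.16 Pa.

ΔP ≈ 59.2 Pa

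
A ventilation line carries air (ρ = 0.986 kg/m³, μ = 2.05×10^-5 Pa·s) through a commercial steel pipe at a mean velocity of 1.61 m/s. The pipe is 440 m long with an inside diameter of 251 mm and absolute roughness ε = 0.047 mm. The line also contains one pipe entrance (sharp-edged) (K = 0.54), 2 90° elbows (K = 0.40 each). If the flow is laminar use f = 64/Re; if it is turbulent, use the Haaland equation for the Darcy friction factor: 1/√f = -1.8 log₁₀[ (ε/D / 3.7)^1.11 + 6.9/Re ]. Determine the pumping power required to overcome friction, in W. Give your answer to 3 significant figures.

P ≈ 4.82 W

Reynolds number Re = ρVD/μ = 0.986 · 1.61 · 0.251 / 2.05e-05 = 1.944e+04.
Re > 4000 → turbulent. Relative roughness ε/D = 4.7e-05/0.251 = 0.000187. Haaland: 1/√f = -1.8 log₁₀[(0.000187/3.7)^1.11 + 6.9/1.944e+04] = -1.8 log₁₀[1.7e-05 + 0.000355] = 6.173, so f = 0.02624.
Total minor-loss coefficient ΣK = 1·0.54 + 2·0.4 = 1.34.
ΔP = [f·L/D + ΣK]·(ρV²/2) = [0.02624·440/0.251 + 1.34]·(0.986·1.61²/2) = [46 + 1.34]·1.278 = 60.5 Pa.
Q = V·A = 1.61·0.04948 = 0.07966 m³/s.
Pumping power P = QΔP = 0.07966·60.5 = 4.820 W = 4.82 W.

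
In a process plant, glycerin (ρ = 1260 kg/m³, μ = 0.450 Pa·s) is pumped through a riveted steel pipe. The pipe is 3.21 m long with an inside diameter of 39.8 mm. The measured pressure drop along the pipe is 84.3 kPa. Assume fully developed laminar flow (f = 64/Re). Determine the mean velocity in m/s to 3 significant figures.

V ≈ 2.89 m/s

For laminar flow, f = 64/Re with Re = ρVD/μ, so Darcy-Weisbach reduces to ΔP = 32μLV/D². Solving for V: V = ΔP·D²/(32μL) = 8.43e+04·(0.0398)²/(32·0.45·3.21) = 2.889 m/s.
Check: Re = ρVD/μ = 1260·2.889·0.0398/0.45 = 321.9 < 2300, so the laminar assumption holds.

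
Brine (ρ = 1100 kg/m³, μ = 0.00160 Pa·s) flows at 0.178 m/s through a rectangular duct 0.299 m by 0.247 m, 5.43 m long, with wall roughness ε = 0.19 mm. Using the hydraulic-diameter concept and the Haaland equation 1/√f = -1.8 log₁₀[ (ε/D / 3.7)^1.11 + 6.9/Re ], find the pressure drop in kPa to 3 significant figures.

Hydraulic diameter D_h = 4A/P = 4·(0.299·0.247)/(2·(0.299+0.247)) = 0.2954/1.092 = 0.2705 m.
Re = ρVD_h/μ = 1100·0.178·0.2705/0.0016 = 3.311e+04.
ε/D_h = 0.00019/0.2705 = 0.000702; Haaland gives 1/√f = -1.8 log₁₀[7.4e-05+0.000208] = 6.388, so f = 0.0245.
ΔP = f(L/D_h)(ρV²/2) = 0.0245·5.43/0.2705·17.43 = 8.57 Pa.
ΔP = 0.00857 kPa.

ΔP ≈ 0.00857 kPa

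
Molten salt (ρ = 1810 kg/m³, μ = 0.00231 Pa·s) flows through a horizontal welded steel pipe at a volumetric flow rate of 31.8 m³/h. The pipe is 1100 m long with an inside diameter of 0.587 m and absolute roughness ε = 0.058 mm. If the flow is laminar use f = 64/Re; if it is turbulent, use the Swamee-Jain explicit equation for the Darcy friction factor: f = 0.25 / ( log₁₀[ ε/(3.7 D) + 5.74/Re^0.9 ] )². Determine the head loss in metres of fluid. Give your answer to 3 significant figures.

Q = 31.8 m³/h = 31.8/3600 = 0.008833 m³/s.
Cross-sectional area A = πD²/4 = π(0.587)²/4 = 0.2706 m²; mean velocity V = Q/A = 0.008833/0.2706 = 0.03264 m/s.
Reynolds number Re = ρVD/μ = 1810 · 0.03264 · 0.587 / 0.00231 = 1.501e+04.
Re > 4000 → turbulent. Relative roughness ε/D = 5.8e-05/0.587 = 9.88e-05. Swamee-Jain: f = 0.25/(log₁₀[9.88e-05/3.7 + 5.74/1.501e+04^0.9])² = 0.25/(log₁₀[2.67e-05 + 0.001])² = 0.25/(-2.988)² = 0.02799.
Darcy-Weisbach: ΔP = f(L/D)(ρV²/2) = 0.02799·(1100/0.587)·(1810·0.03264²/2) = 0.02799·1874·0.9642 = 50.58 Pa.
Head loss h_f = ΔP/(ρg) = 50.58/(1810·9.81) = 0.00285 m.

h_f ≈ 0.00285 m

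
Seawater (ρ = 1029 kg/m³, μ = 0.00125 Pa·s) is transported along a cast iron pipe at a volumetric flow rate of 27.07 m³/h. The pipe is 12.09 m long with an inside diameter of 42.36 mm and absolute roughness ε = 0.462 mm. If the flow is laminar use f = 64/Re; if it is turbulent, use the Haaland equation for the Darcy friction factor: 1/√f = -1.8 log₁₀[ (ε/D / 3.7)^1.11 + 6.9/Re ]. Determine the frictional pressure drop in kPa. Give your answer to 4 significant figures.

Q = 27.07 m³/h = 27.07/3600 = 0.007519 m³/s.
Cross-sectional area A = πD²/4 = π(0.04236)²/4 = 0.001409 m²; mean velocity V = Q/A = 0.007519/0.001409 = 5.336 m/s.
Reynolds number Re = ρVD/μ = 1029 · 5.336 · 0.04236 / 0.00125 = 1.861e+05.
Re > 4000 → turbulent. Relative roughness ε/D = 0.000462/0.04236 = 0.0109. Haaland: 1/√f = -1.8 log₁₀[(0.0109/3.7)^1.11 + 6.9/1.861e+05] = -1.8 log₁₀[0.00155 + 3.71e-05] = 5.038, so f = 0.03941.
Darcy-Weisbach: ΔP = f(L/D)(ρV²/2) = 0.03941·(12.09/0.04236)·(1029·5.336²/2) = 0.03941·285.4·1.465e+04 = 1.647e+05 Pa.
ΔP = 1.647e+05 Pa = 164.7 kPa.

ΔP ≈ 164.7 kPa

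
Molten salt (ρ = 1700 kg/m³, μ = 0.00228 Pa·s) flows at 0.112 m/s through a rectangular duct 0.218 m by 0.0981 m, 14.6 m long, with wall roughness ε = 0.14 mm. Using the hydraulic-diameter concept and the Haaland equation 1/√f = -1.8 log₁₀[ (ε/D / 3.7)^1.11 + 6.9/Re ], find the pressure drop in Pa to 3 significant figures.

ΔP ≈ 36.0 Pa

Hydraulic diameter D_h = 4A/P = 4·(0.218·0.0981)/(2·(0.218+0.0981)) = 0.08554/0.6322 = 0.1353 m.
Re = ρVD_h/μ = 1700·0.112·0.1353/0.00228 = 1.13e+04.
ε/D_h = 0.00014/0.1353 = 0.00103; Haaland gives 1/√f = -1.8 log₁₀[0.000114+0.000611] = 5.652, so f = 0.0313.
ΔP = f(L/D_h)(ρV²/2) = 0.0313·14.6/0.1353·10.66 = 36.01 Pa.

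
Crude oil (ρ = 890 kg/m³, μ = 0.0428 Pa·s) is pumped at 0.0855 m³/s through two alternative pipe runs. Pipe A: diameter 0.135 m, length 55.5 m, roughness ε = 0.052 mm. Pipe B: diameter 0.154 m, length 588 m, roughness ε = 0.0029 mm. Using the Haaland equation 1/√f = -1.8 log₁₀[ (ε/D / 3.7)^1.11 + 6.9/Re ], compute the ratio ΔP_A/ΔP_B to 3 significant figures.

Pipe A: V = Q/A = 0.0855/0.01431 = 5.973 m/s; Re = 1.677e+04; ε/D = 0.000385; Haaland → f = 0.02755; ΔP_A = f(L/D)(ρV²/2) = 1.798e+05 Pa.
Pipe B: V = Q/A = 0.0855/0.01863 = 4.59 m/s; Re = 1.47e+04; ε/D = 1.88e-05; Haaland → f = 0.02788; ΔP_B = f(L/D)(ρV²/2) = 9.981e+05 Pa.
ΔP_A/ΔP_B = 1.798e+05/9.981e+05 = 0.180.

ΔP_A/ΔP_B ≈ 0.180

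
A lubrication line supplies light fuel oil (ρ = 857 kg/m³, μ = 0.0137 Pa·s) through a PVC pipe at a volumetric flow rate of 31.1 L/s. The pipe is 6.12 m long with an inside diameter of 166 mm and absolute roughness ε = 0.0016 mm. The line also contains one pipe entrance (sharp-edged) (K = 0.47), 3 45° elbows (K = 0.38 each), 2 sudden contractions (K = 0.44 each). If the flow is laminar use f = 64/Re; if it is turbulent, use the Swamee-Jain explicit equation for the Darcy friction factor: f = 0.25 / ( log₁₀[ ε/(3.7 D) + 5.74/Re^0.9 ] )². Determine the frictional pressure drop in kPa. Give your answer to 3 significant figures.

ΔP ≈ 3.11 kPa

Q = 31.1 L/s = 31.1/1000 = 0.0311 m³/s.
Cross-sectional area A = πD²/4 = π(0.166)²/4 = 0.02164 m²; mean velocity V = Q/A = 0.0311/0.02164 = 1.437 m/s.
Reynolds number Re = ρVD/μ = 857 · 1.437 · 0.166 / 0.0137 = 1.492e+04.
Re > 4000 → turbulent. Relative roughness ε/D = 1.6e-06/0.166 = 9.64e-06. Swamee-Jain: f = 0.25/(log₁₀[9.64e-06/3.7 + 5.74/1.492e+04^0.9])² = 0.25/(log₁₀[2.61e-06 + 0.00101])² = 0.25/(-2.996)² = 0.02784.
Total minor-loss coefficient ΣK = 1·0.47 + 3·0.38 + 2·0.44 = 2.49.
ΔP = [f·L/D + ΣK]·(ρV²/2) = [0.02784·6.12/0.166 + 2.49]·(857·1.437²/2) = [1.027 + 2.49]·884.8 = 3112 Pa.
ΔP = 3112 Pa = 3.11 kPa.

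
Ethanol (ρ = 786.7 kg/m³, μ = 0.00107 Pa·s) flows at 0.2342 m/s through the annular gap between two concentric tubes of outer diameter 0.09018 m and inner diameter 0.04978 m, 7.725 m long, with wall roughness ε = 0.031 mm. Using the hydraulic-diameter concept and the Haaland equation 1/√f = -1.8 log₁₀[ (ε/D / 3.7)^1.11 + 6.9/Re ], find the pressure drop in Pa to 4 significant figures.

ΔP ≈ 144.4 Pa

Hydraulic diameter D_h = 4A/P = D_o - D_i = 0.09018 - 0.04978 = 0.0404 m.
Re = ρVD_h/μ = 786.7·0.2342·0.0404/0.00107 = 6957.
ε/D_h = 3.1e-05/0.0404 = 0.000767; Haaland gives 1/√f = -1.8 log₁₀[8.16e-05+0.000992] = 5.345, so f = 0.03501.
ΔP = f(L/D_h)(ρV²/2) = 0.03501·7.725/0.0404·21.58 = 144.4 Pa.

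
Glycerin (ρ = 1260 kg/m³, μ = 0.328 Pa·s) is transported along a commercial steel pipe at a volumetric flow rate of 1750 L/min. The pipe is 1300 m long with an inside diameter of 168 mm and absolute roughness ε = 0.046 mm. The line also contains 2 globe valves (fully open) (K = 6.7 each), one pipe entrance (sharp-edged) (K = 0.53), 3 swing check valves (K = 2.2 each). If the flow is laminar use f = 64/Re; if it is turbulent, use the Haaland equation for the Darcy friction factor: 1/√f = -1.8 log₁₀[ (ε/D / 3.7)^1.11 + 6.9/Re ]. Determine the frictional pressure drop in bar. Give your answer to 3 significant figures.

ΔP ≈ 6.58 bar

Q = 1750 L/min = 1750/60000 = 0.02917 m³/s.
Cross-sectional area A = πD²/4 = π(0.168)²/4 = 0.02217 m²; mean velocity V = Q/A = 0.02917/0.02217 = 1.316 m/s.
Reynolds number Re = ρVD/μ = 1260 · 1.316 · 0.168 / 0.328 = 849.1.
Re < 2300 → laminar flow, so f = 64/Re = 64/849.1 = 0.07537 (the turbulent correlation is not needed).
Total minor-loss coefficient ΣK = 2·6.7 + 1·0.53 + 3·2.2 = 20.5.
ΔP = [f·L/D + ΣK]·(ρV²/2) = [0.07537·1300/0.168 + 20.5]·(1260·1.316²/2) = [583.2 + 20.5]·1091 = 6.585e+05 Pa.
ΔP = 6.585e+05 Pa = 6.58 bar.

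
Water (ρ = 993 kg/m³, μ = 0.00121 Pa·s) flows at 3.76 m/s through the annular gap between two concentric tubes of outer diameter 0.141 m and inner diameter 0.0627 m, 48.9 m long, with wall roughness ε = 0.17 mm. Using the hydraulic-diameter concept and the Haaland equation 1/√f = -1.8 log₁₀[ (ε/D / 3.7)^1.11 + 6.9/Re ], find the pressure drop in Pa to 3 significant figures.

Hydraulic diameter D_h = 4A/P = D_o - D_i = 0.141 - 0.0627 = 0.0783 m.
Re = ρVD_h/μ = 993·3.76·0.0783/0.00121 = 2.416e+05.
ε/D_h = 0.00017/0.0783 = 0.00217; Haaland gives 1/√f = -1.8 log₁₀[0.000259+2.86e-05] = 6.375, so f = 0.02461.
ΔP = f(L/D_h)(ρV²/2) = 0.02461·48.9/0.0783·7019 = 1.079e+05 Pa.

ΔP ≈ 108000 Pa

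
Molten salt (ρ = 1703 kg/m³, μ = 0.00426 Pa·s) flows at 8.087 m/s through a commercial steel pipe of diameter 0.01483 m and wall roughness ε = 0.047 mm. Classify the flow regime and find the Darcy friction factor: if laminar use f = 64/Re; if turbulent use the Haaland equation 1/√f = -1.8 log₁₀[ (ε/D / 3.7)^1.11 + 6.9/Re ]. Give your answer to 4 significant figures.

f ≈ 0.02888

Re = ρVD/μ = 1703·8.087·0.01483/0.00426 = 4.794e+04.
Re > 4000 → turbulent. ε/D = 4.7e-05/0.01483 = 0.00317; Haaland: 1/√f = -1.8 log₁₀[0.000394 + 0.000144] = 5.885, so f = 0.02888.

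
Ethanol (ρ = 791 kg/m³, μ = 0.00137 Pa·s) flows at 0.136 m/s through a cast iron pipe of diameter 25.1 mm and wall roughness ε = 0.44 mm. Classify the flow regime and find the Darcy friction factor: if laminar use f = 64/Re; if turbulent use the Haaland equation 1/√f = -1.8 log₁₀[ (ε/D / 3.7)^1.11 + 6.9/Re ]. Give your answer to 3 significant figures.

Re = ρVD/μ = 791·0.136·0.0251/0.00137 = 1971.
Re < 2300 → laminar, so f = 64/Re = 0.03247 (roughness is irrelevant in laminar flow).

f ≈ 0.0325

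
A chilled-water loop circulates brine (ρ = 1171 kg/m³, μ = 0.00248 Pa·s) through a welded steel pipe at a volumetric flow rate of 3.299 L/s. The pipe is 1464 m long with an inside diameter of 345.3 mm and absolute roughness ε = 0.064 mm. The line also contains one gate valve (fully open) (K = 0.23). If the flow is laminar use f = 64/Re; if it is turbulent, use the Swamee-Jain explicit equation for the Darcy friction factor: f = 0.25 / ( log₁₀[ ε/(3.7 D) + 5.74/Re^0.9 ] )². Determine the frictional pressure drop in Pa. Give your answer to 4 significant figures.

Q = 3.299 L/s = 3.299/1000 = 0.003299 m³/s.
Cross-sectional area A = πD²/4 = π(0.3453)²/4 = 0.09364 m²; mean velocity V = Q/A = 0.003299/0.09364 = 0.03523 m/s.
Reynolds number Re = ρVD/μ = 1171 · 0.03523 · 0.3453 / 0.00248 = 5744.
Re > 4000 → turbulent. Relative roughness ε/D = 6.4e-05/0.3453 = 0.000185. Swamee-Jain: f = 0.25/(log₁₀[0.000185/3.7 + 5.74/5744^0.9])² = 0.25/(log₁₀[5.01e-05 + 0.00237])² = 0.25/(-2.615)² = 0.03655.
Total minor-loss coefficient ΣK = 1·0.23 = 0.23.
ΔP = [f·L/D + ΣK]·(ρV²/2) = [0.03655·1464/0.3453 + 0.23]·(1171·0.03523²/2) = [155 + 0.23]·0.7267 = 112.8 Pa.

ΔP ≈ 112.8 Pa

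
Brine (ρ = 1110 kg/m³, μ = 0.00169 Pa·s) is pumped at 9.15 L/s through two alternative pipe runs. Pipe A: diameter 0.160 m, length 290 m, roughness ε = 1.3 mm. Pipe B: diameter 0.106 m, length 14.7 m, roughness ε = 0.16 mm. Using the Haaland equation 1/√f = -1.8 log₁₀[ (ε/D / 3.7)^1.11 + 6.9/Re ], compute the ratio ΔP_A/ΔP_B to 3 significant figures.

ΔP_A/ΔP_B ≈ 3.82

Pipe A: V = Q/A = 0.00915/0.02011 = 0.4551 m/s; Re = 4.782e+04; ε/D = 0.00813; Haaland → f = 0.03675; ΔP_A = f(L/D)(ρV²/2) = 7655 Pa.
Pipe B: V = Q/A = 0.00915/0.008825 = 1.037 m/s; Re = 7.219e+04; ε/D = 0.00151; Haaland → f = 0.0242; ΔP_B = f(L/D)(ρV²/2) = 2003 Pa.
ΔP_A/ΔP_B = 7655/2003 = 3.82.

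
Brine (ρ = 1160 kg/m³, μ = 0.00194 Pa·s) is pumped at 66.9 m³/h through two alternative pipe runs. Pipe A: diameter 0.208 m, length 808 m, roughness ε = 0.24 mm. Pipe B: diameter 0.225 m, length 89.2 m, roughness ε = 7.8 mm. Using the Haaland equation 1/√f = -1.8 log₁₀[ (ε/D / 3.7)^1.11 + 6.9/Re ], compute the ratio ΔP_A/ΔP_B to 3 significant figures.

Pipe A: V = Q/A = 0.01858/0.03398 = 0.5469 m/s; Re = 6.802e+04; ε/D = 0.00115; Haaland → f = 0.02331; ΔP_A = f(L/D)(ρV²/2) = 1.571e+04 Pa.
Pipe B: V = Q/A = 0.01858/0.03976 = 0.4674 m/s; Re = 6.288e+04; ε/D = 0.0347; Haaland → f = 0.06135; ΔP_B = f(L/D)(ρV²/2) = 3081 Pa.
ΔP_A/ΔP_B = 1.571e+04/3081 = 5.10.

ΔP_A/ΔP_B ≈ 5.10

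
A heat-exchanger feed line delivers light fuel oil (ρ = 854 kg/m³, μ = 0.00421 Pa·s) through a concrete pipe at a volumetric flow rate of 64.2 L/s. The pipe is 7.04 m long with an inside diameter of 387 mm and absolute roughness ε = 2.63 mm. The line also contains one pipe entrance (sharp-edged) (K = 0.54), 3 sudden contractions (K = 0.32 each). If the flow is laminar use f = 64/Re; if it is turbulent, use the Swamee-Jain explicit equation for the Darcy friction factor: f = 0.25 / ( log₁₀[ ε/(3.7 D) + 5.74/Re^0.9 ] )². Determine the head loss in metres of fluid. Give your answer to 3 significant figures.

Q = 64.2 L/s = 64.2/1000 = 0.0642 m³/s.
Cross-sectional area A = πD²/4 = π(0.387)²/4 = 0.1176 m²; mean velocity V = Q/A = 0.0642/0.1176 = 0.5458 m/s.
Reynolds number Re = ρVD/μ = 854 · 0.5458 · 0.387 / 0.00421 = 4.285e+04.
Re > 4000 → turbulent. Relative roughness ε/D = 0.00263/0.387 = 0.0068. Swamee-Jain: f = 0.25/(log₁₀[0.0068/3.7 + 5.74/4.285e+04^0.9])² = 0.25/(log₁₀[0.00184 + 0.000389])² = 0.25/(-2.652)² = 0.03553.
Total minor-loss coefficient ΣK = 1·0.54 + 3·0.32 = 1.5.
ΔP = [f·L/D + ΣK]·(ρV²/2) = [0.03553·7.04/0.387 + 1.5]·(854·0.5458²/2) = [0.6464 + 1.5]·127.2 = 273 Pa.
Head loss h_f = ΔP/(ρg) = 273/(854·9.81) = 0.0326 m.

h_f ≈ 0.0326 m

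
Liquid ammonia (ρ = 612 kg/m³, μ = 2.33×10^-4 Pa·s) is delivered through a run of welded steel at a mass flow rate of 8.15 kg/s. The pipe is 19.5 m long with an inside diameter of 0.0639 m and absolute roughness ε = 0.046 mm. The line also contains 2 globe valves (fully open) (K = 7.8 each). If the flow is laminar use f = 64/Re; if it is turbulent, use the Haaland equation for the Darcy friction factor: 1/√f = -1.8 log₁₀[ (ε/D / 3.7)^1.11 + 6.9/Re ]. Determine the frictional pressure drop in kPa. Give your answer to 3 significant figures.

ΔP ≈ 112 kPa

A = πD²/4 = π(0.0639)²/4 = 0.003207 m²; mean velocity V = ṁ/(ρA) = 8.15/(612 · 0.003207) = 4.153 m/s.
Reynolds number Re = ρVD/μ = 612 · 4.153 · 0.0639 / 0.000233 = 6.97e+05.
Re > 4000 → turbulent. Relative roughness ε/D = 4.6e-05/0.0639 = 0.00072. Haaland: 1/√f = -1.8 log₁₀[(0.00072/3.7)^1.11 + 6.9/6.97e+05] = -1.8 log₁₀[7.6e-05 + 9.9e-06] = 7.319, so f = 0.01867.
Total minor-loss coefficient ΣK = 2·7.8 = 15.6.
ΔP = [f·L/D + ΣK]·(ρV²/2) = [0.01867·19.5/0.0639 + 15.6]·(612·4.153²/2) = [5.697 + 15.6]·5277 = 1.124e+05 Pa.
ΔP = 1.124e+05 Pa = 112 kPa.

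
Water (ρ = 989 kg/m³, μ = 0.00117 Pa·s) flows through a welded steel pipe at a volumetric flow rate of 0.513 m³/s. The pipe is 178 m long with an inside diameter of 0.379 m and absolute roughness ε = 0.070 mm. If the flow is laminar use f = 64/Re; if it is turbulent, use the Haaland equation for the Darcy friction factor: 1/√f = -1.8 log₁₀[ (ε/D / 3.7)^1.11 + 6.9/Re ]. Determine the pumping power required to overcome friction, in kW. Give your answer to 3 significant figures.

Cross-sectional area A = πD²/4 = π(0.379)²/4 = 0.1128 m²; mean velocity V = Q/A = 0.513/0.1128 = 4.547 m/s.
Reynolds number Re = ρVD/μ = 989 · 4.547 · 0.379 / 0.00117 = 1.457e+06.
Re > 4000 → turbulent. Relative roughness ε/D = 7e-05/0.379 = 0.000185. Haaland: 1/√f = -1.8 log₁₀[(0.000185/3.7)^1.11 + 6.9/1.457e+06] = -1.8 log₁₀[1.68e-05 + 4.74e-06] = 8.401, so f = 0.01417.
Darcy-Weisbach: ΔP = f(L/D)(ρV²/2) = 0.01417·(178/0.379)·(989·4.547²/2) = 0.01417·469.7·1.023e+04 = 6.805e+04 Pa.
Pumping power P = QΔP = 0.513·6.805e+04 = 34910 W = 34.9 kW.

P ≈ 34.9 kW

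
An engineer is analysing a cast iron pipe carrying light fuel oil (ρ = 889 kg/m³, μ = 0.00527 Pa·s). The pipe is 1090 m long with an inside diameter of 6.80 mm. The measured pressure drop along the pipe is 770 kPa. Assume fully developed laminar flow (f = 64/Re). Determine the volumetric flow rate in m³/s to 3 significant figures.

Q ≈ 7.03×10^-6 m³/s

For laminar flow, f = 64/Re with Re = ρVD/μ, so Darcy-Weisbach reduces to ΔP = 32μLV/D². Solving for V: V = ΔP·D²/(32μL) = 7.7e+05·(0.0068)²/(32·0.00527·1090) = 0.1937 m/s.
Check: Re = ρVD/μ = 889·0.1937·0.0068/0.00527 = 222.2 < 2300, so the laminar assumption holds.
Q = V·A = 0.1937·(π/4·0.0068²) = 7.034e-06 m³/s = 7.03×10^-6 m³/s.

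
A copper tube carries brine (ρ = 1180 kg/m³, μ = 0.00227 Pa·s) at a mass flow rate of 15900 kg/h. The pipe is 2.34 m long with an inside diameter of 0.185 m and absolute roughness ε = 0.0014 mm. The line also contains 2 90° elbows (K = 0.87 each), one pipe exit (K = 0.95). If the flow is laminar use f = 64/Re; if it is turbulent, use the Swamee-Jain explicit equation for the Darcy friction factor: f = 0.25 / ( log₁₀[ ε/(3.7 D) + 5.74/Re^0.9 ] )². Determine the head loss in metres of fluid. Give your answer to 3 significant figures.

h_f ≈ 0.00302 m

ṁ = 15900 kg/h = 15900/3600 = 4.417 kg/s.
A = πD²/4 = π(0.185)²/4 = 0.02688 m²; mean velocity V = ṁ/(ρA) = 4.417/(1180 · 0.02688) = 0.1392 m/s.
Reynolds number Re = ρVD/μ = 1180 · 0.1392 · 0.185 / 0.00227 = 1.339e+04.
Re > 4000 → turbulent. Relative roughness ε/D = 1.4e-06/0.185 = 7.57e-06. Swamee-Jain: f = 0.25/(log₁₀[7.57e-06/3.7 + 5.74/1.339e+04^0.9])² = 0.25/(log₁₀[2.05e-06 + 0.00111])² = 0.25/(-2.954)² = 0.02864.
Total minor-loss coefficient ΣK = 2·0.87 + 1·0.95 = 2.69.
ΔP = [f·L/D + ΣK]·(ρV²/2) = [0.02864·2.34/0.185 + 2.69]·(1180·0.1392²/2) = [0.3623 + 2.69]·11.44 = 34.92 Pa.
Head loss h_f = ΔP/(ρg) = 34.92/(1180·9.81) = 0.00302 m.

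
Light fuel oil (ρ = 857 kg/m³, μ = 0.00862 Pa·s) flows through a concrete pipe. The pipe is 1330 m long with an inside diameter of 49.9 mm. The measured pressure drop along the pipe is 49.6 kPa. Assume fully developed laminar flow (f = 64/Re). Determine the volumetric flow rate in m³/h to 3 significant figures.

For laminar flow, f = 64/Re with Re = ρVD/μ, so Darcy-Weisbach reduces to ΔP = 32μLV/D². Solving for V: V = ΔP·D²/(32μL) = 4.96e+04·(0.0499)²/(32·0.00862·1330) = 0.3366 m/s.
Check: Re = ρVD/μ = 857·0.3366·0.0499/0.00862 = 1670 < 2300, so the laminar assumption holds.
Q = V·A = 0.3366·(π/4·0.0499²) = 0.0006584 m³/s = 2.37 m³/h.

Q ≈ 2.37 m³/h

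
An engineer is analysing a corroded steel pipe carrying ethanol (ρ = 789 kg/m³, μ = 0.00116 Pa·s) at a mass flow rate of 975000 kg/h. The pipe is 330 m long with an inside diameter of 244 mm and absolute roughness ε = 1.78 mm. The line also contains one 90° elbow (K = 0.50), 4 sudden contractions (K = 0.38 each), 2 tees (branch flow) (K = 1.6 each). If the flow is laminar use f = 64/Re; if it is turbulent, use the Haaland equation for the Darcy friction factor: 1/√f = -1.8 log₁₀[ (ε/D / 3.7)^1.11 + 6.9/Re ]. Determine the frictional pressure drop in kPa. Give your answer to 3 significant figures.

ΔP ≈ 1100 kPa

ṁ = 975000 kg/h = 975000/3600 = 270.8 kg/s.
A = πD²/4 = π(0.244)²/4 = 0.04676 m²; mean velocity V = ṁ/(ρA) = 270.8/(789 · 0.04676) = 7.341 m/s.
Reynolds number Re = ρVD/μ = 789 · 7.341 · 0.244 / 0.00116 = 1.218e+06.
Re > 4000 → turbulent. Relative roughness ε/D = 0.00178/0.244 = 0.0073. Haaland: 1/√f = -1.8 log₁₀[(0.0073/3.7)^1.11 + 6.9/1.218e+06] = -1.8 log₁₀[0.000994 + 5.66e-06] = 5.4, so f = 0.03429.
Total minor-loss coefficient ΣK = 1·0.5 + 4·0.38 + 2·1.6 = 5.22.
ΔP = [f·L/D + ΣK]·(ρV²/2) = [0.03429·330/0.244 + 5.22]·(789·7.341²/2) = [46.37 + 5.22]·2.126e+04 = 1.097e+06 Pa.
ΔP = 1.097e+06 Pa = 1100 kPa.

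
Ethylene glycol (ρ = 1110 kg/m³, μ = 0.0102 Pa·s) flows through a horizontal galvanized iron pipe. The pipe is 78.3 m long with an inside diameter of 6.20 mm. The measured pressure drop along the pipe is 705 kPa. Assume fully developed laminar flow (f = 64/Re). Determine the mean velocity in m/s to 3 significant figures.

For laminar flow, f = 64/Re with Re = ρVD/μ, so Darcy-Weisbach reduces to ΔP = 32μLV/D². Solving for V: V = ΔP·D²/(32μL) = 7.05e+05·(0.0062)²/(32·0.0102·78.3) = 1.06 m/s.
Check: Re = ρVD/μ = 1110·1.06·0.0062/0.0102 = 715.4 < 2300, so the laminar assumption holds.

V ≈ 1.06 m/s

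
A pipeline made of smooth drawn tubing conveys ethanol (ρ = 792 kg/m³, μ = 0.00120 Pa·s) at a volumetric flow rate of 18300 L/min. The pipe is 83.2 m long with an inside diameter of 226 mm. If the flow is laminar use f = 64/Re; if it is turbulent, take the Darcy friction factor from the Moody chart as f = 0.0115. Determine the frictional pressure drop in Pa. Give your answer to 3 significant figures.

ΔP ≈ 96900 Pa

Q = 18300 L/min = 18300/60000 = 0.305 m³/s.
Cross-sectional area A = πD²/4 = π(0.226)²/4 = 0.04011 m²; mean velocity V = Q/A = 0.305/0.04011 = 7.603 m/s.
Reynolds number Re = ρVD/μ = 792 · 7.603 · 0.226 / 0.0012 = 1.134e+06.
Re > 4000 → turbulent; use the Moody-chart value f = 0.0115.
Darcy-Weisbach: ΔP = f(L/D)(ρV²/2) = 0.0115·(83.2/0.226)·(792·7.603²/2) = 0.0115·368.1·2.289e+04 = 9.692e+04 Pa.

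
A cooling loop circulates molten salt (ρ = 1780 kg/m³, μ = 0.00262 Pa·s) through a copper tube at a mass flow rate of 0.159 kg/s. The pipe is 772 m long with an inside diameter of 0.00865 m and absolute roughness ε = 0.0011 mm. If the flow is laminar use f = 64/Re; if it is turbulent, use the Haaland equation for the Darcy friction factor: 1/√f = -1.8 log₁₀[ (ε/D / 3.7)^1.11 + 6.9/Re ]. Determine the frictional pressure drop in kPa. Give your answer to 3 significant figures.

ΔP ≈ 5870 kPa

A = πD²/4 = π(0.00865)²/4 = 5.877e-05 m²; mean velocity V = ṁ/(ρA) = 0.159/(1780 · 5.877e-05) = 1.52 m/s.
Reynolds number Re = ρVD/μ = 1780 · 1.52 · 0.00865 / 0.00262 = 8933.
Re > 4000 → turbulent. Relative roughness ε/D = 1.1e-06/0.00865 = 0.000127. Haaland: 1/√f = -1.8 log₁₀[(0.000127/3.7)^1.11 + 6.9/8933] = -1.8 log₁₀[1.11e-05 + 0.000772] = 5.591, so f = 0.03199.
Darcy-Weisbach: ΔP = f(L/D)(ρV²/2) = 0.03199·(772/0.00865)·(1780·1.52²/2) = 0.03199·8.925e+04·2056 = 5.872e+06 Pa.
ΔP = 5.872e+06 Pa = 5870 kPa.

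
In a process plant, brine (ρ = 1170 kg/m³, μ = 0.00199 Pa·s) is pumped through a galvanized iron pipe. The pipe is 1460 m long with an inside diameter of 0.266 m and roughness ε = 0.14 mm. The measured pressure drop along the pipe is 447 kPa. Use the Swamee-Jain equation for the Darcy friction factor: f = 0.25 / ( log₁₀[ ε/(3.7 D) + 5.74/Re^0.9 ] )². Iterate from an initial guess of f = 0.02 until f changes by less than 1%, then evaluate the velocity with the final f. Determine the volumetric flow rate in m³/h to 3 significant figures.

Q ≈ 555 m³/h

Rearranging Darcy-Weisbach: V = √(2·ΔP·D/(f·L·ρ)). With ε/D = 0.00014/0.266 = 0.000526, iterate starting from f = 0.02:
  f = 0.02 → V = √(2·4.47e+05·0.266/(0.02·1460·1170)) = 2.638 m/s; Re = ρVD/μ = 4.126e+05; f → 0.01812
  f = 0.01812 → V = 2.772 m/s; Re = 4.335e+05; f → 0.01807
Converged (Δf/f < 1%). With the final f = 0.01807: V = √(2·4.47e+05·0.266/(0.01807·1460·1170)) = 2.776 m/s.
Q = V·A = 2.776·(π/4·0.266²) = 0.1542 m³/s = 555 m³/h.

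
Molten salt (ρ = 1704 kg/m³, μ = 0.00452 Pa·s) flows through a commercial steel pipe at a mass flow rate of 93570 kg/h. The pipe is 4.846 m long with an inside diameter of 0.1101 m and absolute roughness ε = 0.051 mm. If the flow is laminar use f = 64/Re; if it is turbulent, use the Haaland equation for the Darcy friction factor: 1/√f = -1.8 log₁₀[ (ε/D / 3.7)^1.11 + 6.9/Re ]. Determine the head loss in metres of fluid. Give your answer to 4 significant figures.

h_f ≈ 0.1216 m

ṁ = 93570 kg/h = 93570/3600 = 25.99 kg/s.
A = πD²/4 = π(0.1101)²/4 = 0.009521 m²; mean velocity V = ṁ/(ρA) = 25.99/(1704 · 0.009521) = 1.602 m/s.
Reynolds number Re = ρVD/μ = 1704 · 1.602 · 0.1101 / 0.00452 = 6.65e+04.
Re > 4000 → turbulent. Relative roughness ε/D = 5.1e-05/0.1101 = 0.000463. Haaland: 1/√f = -1.8 log₁₀[(0.000463/3.7)^1.11 + 6.9/6.65e+04] = -1.8 log₁₀[4.66e-05 + 0.000104] = 6.881, so f = 0.02112.
Darcy-Weisbach: ΔP = f(L/D)(ρV²/2) = 0.02112·(4.846/0.1101)·(1704·1.602²/2) = 0.02112·44.01·2187 = 2033 Pa.
Head loss h_f = ΔP/(ρg) = 2033/(1704·9.81) = 0.1216 m.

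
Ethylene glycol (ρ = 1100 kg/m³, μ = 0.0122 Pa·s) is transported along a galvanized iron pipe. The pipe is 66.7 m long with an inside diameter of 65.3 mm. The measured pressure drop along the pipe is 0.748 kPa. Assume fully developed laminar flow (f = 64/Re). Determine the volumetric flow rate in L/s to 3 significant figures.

For laminar flow, f = 64/Re with Re = ρVD/μ, so Darcy-Weisbach reduces to ΔP = 32μLV/D². Solving for V: V = ΔP·D²/(32μL) = 748·(0.0653)²/(32·0.0122·66.7) = 0.1225 m/s.
Check: Re = ρVD/μ = 1100·0.1225·0.0653/0.0122 = 721.2 < 2300, so the laminar assumption holds.
Q = V·A = 0.1225·(π/4·0.0653²) = 0.0004102 m³/s = 0.410 L/s.

Q ≈ 0.410 L/s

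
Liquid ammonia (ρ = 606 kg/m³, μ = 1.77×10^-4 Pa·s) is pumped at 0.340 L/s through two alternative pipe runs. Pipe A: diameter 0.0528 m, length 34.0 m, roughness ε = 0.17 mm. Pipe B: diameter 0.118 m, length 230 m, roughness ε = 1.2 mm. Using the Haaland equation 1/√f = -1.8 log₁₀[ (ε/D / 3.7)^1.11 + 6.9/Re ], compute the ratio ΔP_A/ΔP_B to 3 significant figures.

ΔP_A/ΔP_B ≈ 5.92

Pipe A: V = Q/A = 0.00034/0.00219 = 0.1553 m/s; Re = 2.807e+04; ε/D = 0.00322; Haaland → f = 0.03034; ΔP_A = f(L/D)(ρV²/2) = 142.8 Pa.
Pipe B: V = Q/A = 0.00034/0.01094 = 0.03109 m/s; Re = 1.256e+04; ε/D = 0.0102; Haaland → f = 0.04228; ΔP_B = f(L/D)(ρV²/2) = 24.13 Pa.
ΔP_A/ΔP_B = 142.8/24.13 = 5.92.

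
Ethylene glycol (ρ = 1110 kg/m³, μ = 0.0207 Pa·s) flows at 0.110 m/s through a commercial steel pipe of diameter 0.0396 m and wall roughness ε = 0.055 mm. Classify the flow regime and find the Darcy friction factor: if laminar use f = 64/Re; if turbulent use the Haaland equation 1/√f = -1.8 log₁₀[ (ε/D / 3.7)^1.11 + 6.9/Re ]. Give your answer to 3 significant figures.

f ≈ 0.274

Re = ρVD/μ = 1110·0.11·0.0396/0.0207 = 233.6.
Re < 2300 → laminar, so f = 64/Re = 0.274 (roughness is irrelevant in laminar flow).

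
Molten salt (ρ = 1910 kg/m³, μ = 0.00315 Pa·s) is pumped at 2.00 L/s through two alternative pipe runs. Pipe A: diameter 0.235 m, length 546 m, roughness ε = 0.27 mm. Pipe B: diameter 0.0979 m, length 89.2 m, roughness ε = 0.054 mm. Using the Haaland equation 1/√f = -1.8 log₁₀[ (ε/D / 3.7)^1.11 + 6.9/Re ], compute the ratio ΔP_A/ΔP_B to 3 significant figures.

Pipe A: V = Q/A = 0.002/0.04337 = 0.04611 m/s; Re = 6570; ε/D = 0.00115; Haaland → f = 0.03598; ΔP_A = f(L/D)(ρV²/2) = 169.7 Pa.
Pipe B: V = Q/A = 0.002/0.007528 = 0.2657 m/s; Re = 1.577e+04; ε/D = 0.000552; Haaland → f = 0.02824; ΔP_B = f(L/D)(ρV²/2) = 1734 Pa.
ΔP_A/ΔP_B = 169.7/1734 = 0.0979.

ΔP_A/ΔP_B ≈ 0.0979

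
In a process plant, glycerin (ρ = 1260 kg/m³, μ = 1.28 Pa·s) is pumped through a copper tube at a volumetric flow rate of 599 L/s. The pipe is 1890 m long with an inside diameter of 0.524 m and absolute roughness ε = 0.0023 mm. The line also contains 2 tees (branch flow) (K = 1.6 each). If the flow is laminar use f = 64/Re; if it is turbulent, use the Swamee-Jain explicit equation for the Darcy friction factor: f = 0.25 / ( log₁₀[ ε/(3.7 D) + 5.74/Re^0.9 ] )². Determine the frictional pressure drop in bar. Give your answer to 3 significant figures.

ΔP ≈ 7.99 bar

Q = 599 L/s = 599/1000 = 0.599 m³/s.
Cross-sectional area A = πD²/4 = π(0.524)²/4 = 0.2157 m²; mean velocity V = Q/A = 0.599/0.2157 = 2.778 m/s.
Reynolds number Re = ρVD/μ = 1260 · 2.778 · 0.524 / 1.28 = 1433.
Re < 2300 → laminar flow, so f = 64/Re = 64/1433 = 0.04467 (the turbulent correlation is not needed).
Total minor-loss coefficient ΣK = 2·1.6 = 3.2.
ΔP = [f·L/D + ΣK]·(ρV²/2) = [0.04467·1890/0.524 + 3.2]·(1260·2.778²/2) = [161.1 + 3.2]·4861 = 7.987e+05 Pa.
ΔP = 7.987e+05 Pa = 7.99 bar.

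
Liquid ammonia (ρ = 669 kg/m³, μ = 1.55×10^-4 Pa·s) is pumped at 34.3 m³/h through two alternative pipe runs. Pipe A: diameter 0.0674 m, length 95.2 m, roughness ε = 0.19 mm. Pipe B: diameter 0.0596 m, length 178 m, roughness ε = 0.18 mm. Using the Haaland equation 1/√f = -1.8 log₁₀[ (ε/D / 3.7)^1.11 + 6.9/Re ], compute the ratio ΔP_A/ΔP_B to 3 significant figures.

Pipe A: V = Q/A = 0.009528/0.003568 = 2.67 m/s; Re = 7.768e+05; ε/D = 0.00282; Haaland → f = 0.02593; ΔP_A = f(L/D)(ρV²/2) = 8.736e+04 Pa.
Pipe B: V = Q/A = 0.009528/0.00279 = 3.415 m/s; Re = 8.785e+05; ε/D = 0.00302; Haaland → f = 0.02641; ΔP_B = f(L/D)(ρV²/2) = 3.077e+05 Pa.
ΔP_A/ΔP_B = 8.736e+04/3.077e+05 = 0.284.

ΔP_A/ΔP_B ≈ 0.284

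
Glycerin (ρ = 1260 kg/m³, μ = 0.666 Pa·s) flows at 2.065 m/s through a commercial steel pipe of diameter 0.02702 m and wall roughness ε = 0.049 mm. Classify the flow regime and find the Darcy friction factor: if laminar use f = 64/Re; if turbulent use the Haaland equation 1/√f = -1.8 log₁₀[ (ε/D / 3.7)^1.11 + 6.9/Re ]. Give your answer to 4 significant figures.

f ≈ 0.6063

Re = ρVD/μ = 1260·2.065·0.02702/0.666 = 105.6.
Re < 2300 → laminar, so f = 64/Re = 0.6063 (roughness is irrelevant in laminar flow).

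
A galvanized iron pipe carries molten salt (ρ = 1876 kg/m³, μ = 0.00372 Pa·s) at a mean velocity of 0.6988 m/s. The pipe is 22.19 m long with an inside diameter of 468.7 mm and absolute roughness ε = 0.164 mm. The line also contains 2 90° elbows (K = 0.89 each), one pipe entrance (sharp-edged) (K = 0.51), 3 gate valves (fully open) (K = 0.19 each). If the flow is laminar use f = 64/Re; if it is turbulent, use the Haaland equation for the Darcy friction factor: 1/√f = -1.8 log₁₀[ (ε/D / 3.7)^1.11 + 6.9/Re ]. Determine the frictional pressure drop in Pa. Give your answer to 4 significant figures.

ΔP ≈ 1704 Pa

Reynolds number Re = ρVD/μ = 1876 · 0.6988 · 0.4687 / 0.00372 = 1.652e+05.
Re > 4000 → turbulent. Relative roughness ε/D = 0.000164/0.4687 = 0.00035. Haaland: 1/√f = -1.8 log₁₀[(0.00035/3.7)^1.11 + 6.9/1.652e+05] = -1.8 log₁₀[3.41e-05 + 4.18e-05] = 7.416, so f = 0.01818.
Total minor-loss coefficient ΣK = 2·0.89 + 1·0.51 + 3·0.19 = 2.86.
ΔP = [f·L/D + ΣK]·(ρV²/2) = [0.01818·22.19/0.4687 + 2.86]·(1876·0.6988²/2) = [0.8609 + 2.86]·458 = 1704 Pa.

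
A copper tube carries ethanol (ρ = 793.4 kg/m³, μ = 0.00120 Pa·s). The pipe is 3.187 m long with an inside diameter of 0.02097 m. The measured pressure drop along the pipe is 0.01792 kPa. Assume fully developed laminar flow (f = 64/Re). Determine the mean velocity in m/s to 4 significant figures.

For laminar flow, f = 64/Re with Re = ρVD/μ, so Darcy-Weisbach reduces to ΔP = 32μLV/D². Solving for V: V = ΔP·D²/(32μL) = 17.92·(0.02097)²/(32·0.0012·3.187) = 0.06439 m/s.
Check: Re = ρVD/μ = 793.4·0.06439·0.02097/0.0012 = 892.8 < 2300, so the laminar assumption holds.

V ≈ 0.06439 m/s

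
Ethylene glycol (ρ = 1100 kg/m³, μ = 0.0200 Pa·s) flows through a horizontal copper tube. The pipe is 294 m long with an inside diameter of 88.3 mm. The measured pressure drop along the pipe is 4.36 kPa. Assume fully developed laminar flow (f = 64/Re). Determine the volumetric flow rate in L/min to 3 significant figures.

Q ≈ 66.4 L/min

For laminar flow, f = 64/Re with Re = ρVD/μ, so Darcy-Weisbach reduces to ΔP = 32μLV/D². Solving for V: V = ΔP·D²/(32μL) = 4360·(0.0883)²/(32·0.02·294) = 0.1807 m/s.
Check: Re = ρVD/μ = 1100·0.1807·0.0883/0.02 = 877.4 < 2300, so the laminar assumption holds.
Q = V·A = 0.1807·(π/4·0.0883²) = 0.001106 m³/s = 66.4 L/min.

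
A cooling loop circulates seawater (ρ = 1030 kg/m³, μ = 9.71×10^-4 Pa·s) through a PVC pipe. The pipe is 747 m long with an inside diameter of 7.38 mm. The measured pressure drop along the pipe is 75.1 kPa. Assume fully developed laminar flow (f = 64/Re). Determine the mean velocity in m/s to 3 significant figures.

For laminar flow, f = 64/Re with Re = ρVD/μ, so Darcy-Weisbach reduces to ΔP = 32μLV/D². Solving for V: V = ΔP·D²/(32μL) = 7.51e+04·(0.00738)²/(32·0.000971·747) = 0.1762 m/s.
Check: Re = ρVD/μ = 1030·0.1762·0.00738/0.000971 = 1380 < 2300, so the laminar assumption holds.

V ≈ 0.176 m/s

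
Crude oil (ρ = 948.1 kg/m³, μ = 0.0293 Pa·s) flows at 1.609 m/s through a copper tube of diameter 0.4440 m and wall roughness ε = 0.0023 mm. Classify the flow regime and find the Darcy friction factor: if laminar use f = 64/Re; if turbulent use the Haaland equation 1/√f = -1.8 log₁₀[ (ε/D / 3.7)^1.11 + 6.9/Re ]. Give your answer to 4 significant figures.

Re = ρVD/μ = 948.1·1.609·0.444/0.0293 = 2.312e+04.
Re > 4000 → turbulent. ε/D = 2.3e-06/0.444 = 5.18e-06; Haaland: 1/√f = -1.8 log₁₀[3.18e-07 + 0.000298] = 6.344, so f = 0.02484.

f ≈ 0.02484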